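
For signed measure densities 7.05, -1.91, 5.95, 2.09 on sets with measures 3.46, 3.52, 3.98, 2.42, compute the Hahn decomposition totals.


Step 1: Compute signed measure on each set:
  Set 1: 7.05 * 3.46 = 24.393
  Set 2: -1.91 * 3.52 = -6.7232
  Set 3: 5.95 * 3.98 = 23.681
  Set 4: 2.09 * 2.42 = 5.0578
Step 2: Total signed measure = (24.393) + (-6.7232) + (23.681) + (5.0578)
     = 46.4086
Step 3: Positive part mu+(X) = sum of positive contributions = 53.1318
Step 4: Negative part mu-(X) = |sum of negative contributions| = 6.7232


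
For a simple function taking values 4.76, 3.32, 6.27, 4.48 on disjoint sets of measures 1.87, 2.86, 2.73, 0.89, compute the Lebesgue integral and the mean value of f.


Step 1: Integral = sum(value_i * measure_i)
= 4.76*1.87 + 3.32*2.86 + 6.27*2.73 + 4.48*0.89
= 8.9012 + 9.4952 + 17.1171 + 3.9872
= 39.5007
Step 2: Total measure of domain = 1.87 + 2.86 + 2.73 + 0.89 = 8.35
Step 3: Average value = 39.5007 / 8.35 = 4.730623


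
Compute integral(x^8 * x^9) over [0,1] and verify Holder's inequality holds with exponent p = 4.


Step 1: Exact integral of f*g = integral(x^17, 0, 1) = 1/18
     = 0.055556
Step 2: Holder bound with p=4, q=1.333333:
  ||f||_p = (integral x^32 dx)^(1/4) = (1/33)^(1/4) = 0.417226
  ||g||_q = (integral x^12 dx)^(1/1.333333) = (1/13)^(1/1.333333) = 0.146064
Step 3: Holder bound = ||f||_p * ||g||_q = 0.417226 * 0.146064 = 0.060942
Verification: 0.055556 <= 0.060942 (Holder holds)


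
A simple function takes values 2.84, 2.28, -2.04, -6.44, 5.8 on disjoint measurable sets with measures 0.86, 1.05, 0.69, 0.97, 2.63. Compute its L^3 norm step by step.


Step 1: Compute |f_i|^3 for each value:
  |2.84|^3 = 22.906304
  |2.28|^3 = 11.852352
  |-2.04|^3 = 8.489664
  |-6.44|^3 = 267.089984
  |5.8|^3 = 195.112
Step 2: Multiply by measures and sum:
  22.906304 * 0.86 = 19.699421
  11.852352 * 1.05 = 12.44497
  8.489664 * 0.69 = 5.857868
  267.089984 * 0.97 = 259.077284
  195.112 * 2.63 = 513.14456
Sum = 19.699421 + 12.44497 + 5.857868 + 259.077284 + 513.14456 = 810.224104
Step 3: Take the p-th root:
||f||_3 = (810.224104)^(1/3) = 9.322557


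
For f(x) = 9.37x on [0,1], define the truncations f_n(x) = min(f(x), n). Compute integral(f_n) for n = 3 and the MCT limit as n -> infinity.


f(x) = 9.37x on [0,1]; f_n(x) = min(9.37x, n). At n = 3:
Step 1: f(x) reaches 3 at x = 3/9.37 = 0.320171
Step 2: integral(f_3) = integral(9.37x, 0, 0.320171) + integral(3, 0.320171, 1)
       = 9.37*0.320171^2/2 + 3*(1 - 0.320171)
       = 0.480256 + 2.039488
       = 2.519744
Step 3: As n -> infinity, f_n increases to f, so by MCT integral(f_n) -> integral(f) = 9.37/2 = 4.685.
Convergence: integral(f_3) = 2.519744 -> 4.685 as n -> infinity


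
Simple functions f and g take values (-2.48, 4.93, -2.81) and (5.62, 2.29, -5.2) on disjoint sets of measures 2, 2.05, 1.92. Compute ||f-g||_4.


Step 1: Compute differences f_i - g_i:
  -2.48 - 5.62 = -8.1
  4.93 - 2.29 = 2.64
  -2.81 - -5.2 = 2.39
Step 2: Compute |diff|^4 * measure for each set:
  |-8.1|^4 * 2 = 4304.6721 * 2 = 8609.3442
  |2.64|^4 * 2.05 = 48.575324 * 2.05 = 99.579415
  |2.39|^4 * 1.92 = 32.628086 * 1.92 = 62.645926
Step 3: Sum = 8771.56954
Step 4: ||f-g||_4 = (8771.56954)^(1/4) = 9.677637


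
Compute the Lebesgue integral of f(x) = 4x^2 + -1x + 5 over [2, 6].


The Lebesgue integral of a Riemann-integrable function agrees with the Riemann integral.
Antiderivative F(x) = (4/3)x^3 + (-1/2)x^2 + 5x
F(6) = (4/3)*6^3 + (-1/2)*6^2 + 5*6
     = (4/3)*216 + (-1/2)*36 + 5*6
     = 288 + -18 + 30
     = 300
F(2) = 18.666667
Integral = F(6) - F(2) = 300 - 18.666667 = 281.333333


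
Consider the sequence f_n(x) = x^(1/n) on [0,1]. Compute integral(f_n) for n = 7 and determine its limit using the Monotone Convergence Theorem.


At n = 7: f_7(x) = x^(1/7).
Step 1: integral(x^(1/7), 0, 1) = [x^(1/7+1) / (1/7+1)] from 0 to 1
     = 1 / (1/7 + 1) = 1 / ((7+1)/7) = 7/(7+1)
     = 7/8 = 0.875
Step 2: As n -> infinity, f_n(x) = x^(1/n) -> 1 for x in (0,1], and f_n is increasing in n.
By MCT, lim_n integral(f_n) = integral(lim_n f_n) = integral(1, 0, 1) = 1.
Step 3: Verify convergence: 7/8 = 0.875 -> 1


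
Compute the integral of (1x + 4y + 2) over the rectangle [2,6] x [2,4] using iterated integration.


By Fubini, integrate in x first, then y.
Step 1: Fix y, integrate over x in [2,6]:
  integral(1x + 4y + 2, x=2..6)
  = 1*(6^2 - 2^2)/2 + (4y + 2)*(6 - 2)
  = 16 + (4y + 2)*4
  = 16 + 16y + 8
  = 24 + 16y
Step 2: Integrate over y in [2,4]:
  integral(24 + 16y, y=2..4)
  = 24*2 + 16*(4^2 - 2^2)/2
  = 48 + 96
  = 144


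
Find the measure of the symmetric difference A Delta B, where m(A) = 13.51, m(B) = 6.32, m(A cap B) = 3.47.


m(A Delta B) = m(A) + m(B) - 2*m(A n B)
= 13.51 + 6.32 - 2*3.47
= 13.51 + 6.32 - 6.94
= 12.89


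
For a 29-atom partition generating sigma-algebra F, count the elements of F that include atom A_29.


Each element of F is a union of some subset S of the 29 atoms.
The element contains A_29 iff A_29 is in S.
So we count subsets S of {A_1,...,A_29} with A_29 in S: choose freely among the other 28 atoms.
Count = 2^(29-1) = 2^28 = 268435456.


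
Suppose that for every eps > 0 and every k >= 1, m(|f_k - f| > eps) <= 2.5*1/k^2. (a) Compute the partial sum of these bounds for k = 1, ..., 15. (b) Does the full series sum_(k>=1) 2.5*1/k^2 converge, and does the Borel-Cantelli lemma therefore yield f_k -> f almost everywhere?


Step 1: List the terms 2.5*1/k^2 for k = 1 to 15:
  k=1: 2.5
  k=2: 0.625
  k=3: 0.277778
  k=4: 0.15625
  k=5: 0.1
  k=6: 0.069444
  k=7: 0.05102
  k=8: 0.039062
  k=9: 0.030864
  k=10: 0.025
  k=11: 0.020661
  k=12: 0.017361
  k=13: 0.014793
  k=14: 0.012755
  k=15: 0.011111
Step 2: Partial sum = 2.5 + 0.625 + 0.277778 + 0.15625 + 0.1 + 0.069444 + 0.05102 + 0.039062 + 0.030864 + 0.025 + 0.020661 + 0.017361 + 0.014793 + 0.012755 + 0.011111
     = 3.951101
Step 3: The full series sum_(k>=1) 2.5*1/k^2 converges (p-series with p = 2 > 1; a constant multiple of a convergent series converges).
Step 4: Fix eps > 0. Since sum_k m(|f_k - f| > eps) < infinity, the Borel-Cantelli lemma gives
        m(limsup_k {|f_k - f| > eps}) = 0, i.e. for a.e. x, |f_k(x) - f(x)| <= eps for all large k.
        Applying this with eps = 1/j for j = 1, 2, ... and intersecting the countably many full-measure sets,
        for a.e. x we get limsup_k |f_k(x) - f(x)| <= 1/j for every j, hence f_k -> f almost everywhere.
Conclusion: series converges; Borel-Cantelli yields f_k -> f a.e.


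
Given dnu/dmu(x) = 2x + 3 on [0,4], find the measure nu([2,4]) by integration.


nu(A) = integral_A (dnu/dmu) dmu = integral_2^4 (2x + 3) dx
Step 1: Antiderivative F(x) = (2/2)x^2 + 3x
Step 2: F(4) = (2/2)*4^2 + 3*4 = 16 + 12 = 28
Step 3: F(2) = (2/2)*2^2 + 3*2 = 4 + 6 = 10
Step 4: nu([2,4]) = F(4) - F(2) = 28 - 10 = 18


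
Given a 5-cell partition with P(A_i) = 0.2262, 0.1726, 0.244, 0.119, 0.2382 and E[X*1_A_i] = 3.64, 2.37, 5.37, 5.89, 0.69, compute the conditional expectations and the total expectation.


For each cell A_i: E[X|A_i] = E[X*1_A_i] / P(A_i)
Step 1: E[X|A_1] = 3.64 / 0.2262 = 16.091954
Step 2: E[X|A_2] = 2.37 / 0.1726 = 13.73117
Step 3: E[X|A_3] = 5.37 / 0.244 = 22.008197
Step 4: E[X|A_4] = 5.89 / 0.119 = 49.495798
Step 5: E[X|A_5] = 0.69 / 0.2382 = 2.896725
Verification: E[X] = sum E[X*1_A_i] = 3.64 + 2.37 + 5.37 + 5.89 + 0.69 = 17.96


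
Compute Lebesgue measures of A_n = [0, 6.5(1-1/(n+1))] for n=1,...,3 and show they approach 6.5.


By continuity of measure from below: if A_n increases to A, then m(A_n) -> m(A).
Here A = [0, 6.5], so m(A) = 6.5
Step 1: a_1 = 6.5*(1 - 1/2) = 3.25, m(A_1) = 3.25
Step 2: a_2 = 6.5*(1 - 1/3) = 4.3333, m(A_2) = 4.3333
Step 3: a_3 = 6.5*(1 - 1/4) = 4.875, m(A_3) = 4.875
Limit: m(A_n) -> m([0,6.5]) = 6.5


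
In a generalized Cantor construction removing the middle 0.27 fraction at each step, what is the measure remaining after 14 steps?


Step 1: At each step, fraction remaining = 1 - 0.27 = 0.73
Step 2: After 14 steps, measure = (0.73)^14
Result = 0.012205


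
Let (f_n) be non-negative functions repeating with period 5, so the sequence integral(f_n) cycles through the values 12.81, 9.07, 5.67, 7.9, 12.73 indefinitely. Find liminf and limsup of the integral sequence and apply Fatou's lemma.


The sequence (integral(f_n)) is periodic with period 5, repeating the values 12.81, 9.07, 5.67, 7.9, 12.73 indefinitely.
Step 1: For a periodic sequence, every tail (a_m, a_(m+1), ...) contains all 5 period values infinitely often.
Step 2: Hence inf of every tail = min of the period values = min(12.81, 9.07, 5.67, 7.9, 12.73) = 5.67.
        liminf_n integral(f_n) = sup over m of (inf of tail from m) = 5.67.
Step 3: Similarly sup of every tail = max of the period values = 12.81.
        limsup_n integral(f_n) = 12.81.
Step 4: Fatou's lemma: integral(liminf_n f_n) <= liminf_n integral(f_n) = 5.67.
        So the integral of the pointwise liminf is at most 5.67.


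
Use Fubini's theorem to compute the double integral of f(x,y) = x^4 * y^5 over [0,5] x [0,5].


By Fubini's theorem, the double integral factors as a product of single integrals:
Step 1: integral_0^5 x^4 dx = [x^5/5] from 0 to 5
     = 5^5/5 = 625
Step 2: integral_0^5 y^5 dy = [y^6/6] from 0 to 5
     = 5^6/6 = 2604.166667
Step 3: Double integral = 625 * 2604.166667 = 1.627604e+06


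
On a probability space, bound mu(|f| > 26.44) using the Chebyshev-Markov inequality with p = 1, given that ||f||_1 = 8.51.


Chebyshev/Markov inequality: mu(|f| > eps) <= (||f||_p / eps)^p
Step 1: ||f||_1 / eps = 8.51 / 26.44 = 0.321861
Step 2: Raise to power p = 1:
  (0.321861)^1 = 0.321861
Step 3: Therefore mu(|f| > 26.44) <= 0.321861


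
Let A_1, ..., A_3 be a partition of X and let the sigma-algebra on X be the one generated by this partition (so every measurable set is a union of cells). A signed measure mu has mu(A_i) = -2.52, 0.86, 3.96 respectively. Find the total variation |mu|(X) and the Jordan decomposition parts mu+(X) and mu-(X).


Step 1: Every measurable set is a union of atoms (the cells / points), so a Hahn decomposition is
  obtained by grouping atoms by sign: P = union of atoms with mu > 0, N = union of the remaining atoms.
  Atoms in P (indices): 2, 3;  atoms in N (indices): 1
  Positive values: 0.86, 3.96
  Negative values: -2.52
Step 2: mu+(X) = mu(P) = sum of positive atom values = 4.82
Step 3: mu-(X) = -mu(N) = sum of |negative atom values| = 2.52
Step 4: |mu|(X) = mu+(X) + mu-(X) = 4.82 + 2.52 = 7.34


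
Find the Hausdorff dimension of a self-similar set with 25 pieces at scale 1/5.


For a self-similar set with N copies scaled by 1/r:
dim_H = log(N)/log(r) = log(25)/log(5)
= 3.218876/1.609438
= 2


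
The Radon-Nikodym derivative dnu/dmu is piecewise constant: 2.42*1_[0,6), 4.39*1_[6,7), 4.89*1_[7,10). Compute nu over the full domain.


Integrate each piece of the Radon-Nikodym derivative:
Step 1: integral_0^6 2.42 dx = 2.42*(6-0) = 2.42*6 = 14.52
Step 2: integral_6^7 4.39 dx = 4.39*(7-6) = 4.39*1 = 4.39
Step 3: integral_7^10 4.89 dx = 4.89*(10-7) = 4.89*3 = 14.67
Total: 14.52 + 4.39 + 14.67 = 33.58


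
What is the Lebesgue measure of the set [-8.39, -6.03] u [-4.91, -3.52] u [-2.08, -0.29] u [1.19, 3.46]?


For pairwise disjoint intervals, m(union) = sum of lengths.
= (-6.03 - -8.39) + (-3.52 - -4.91) + (-0.29 - -2.08) + (3.46 - 1.19)
= 2.36 + 1.39 + 1.79 + 2.27
= 7.81


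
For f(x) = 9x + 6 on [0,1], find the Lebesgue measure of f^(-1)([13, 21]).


f^(-1)([13, 21]) = {x : 13 <= 9x + 6 <= 21}
Solving: (13 - 6)/9 <= x <= (21 - 6)/9
= [0.777778, 1.666667]
Intersecting with [0,1]: [0.777778, 1]
Measure = 1 - 0.777778 = 0.222222


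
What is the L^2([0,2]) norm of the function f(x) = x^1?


Step 1: ||f||_2 = (integral_0^2 |x^1|^2 dx)^(1/2)
     = (integral_0^2 x^2 dx)^(1/2)
Step 2: integral_0^2 x^2 dx = [x^3/(3)] from 0 to 2 = 2^3/3
     = 8/3 = 2.666667
Step 3: ||f||_2 = (2.666667)^(1/2) = 1.632993


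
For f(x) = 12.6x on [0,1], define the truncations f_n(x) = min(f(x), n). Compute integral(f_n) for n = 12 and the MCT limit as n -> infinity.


f(x) = 12.6x on [0,1]; f_n(x) = min(12.6x, n). At n = 12:
Step 1: f(x) reaches 12 at x = 12/12.6 = 0.952381
Step 2: integral(f_12) = integral(12.6x, 0, 0.952381) + integral(12, 0.952381, 1)
       = 12.6*0.952381^2/2 + 12*(1 - 0.952381)
       = 5.714286 + 0.571429
       = 6.285714
Step 3: As n -> infinity, f_n increases to f, so by MCT integral(f_n) -> integral(f) = 12.6/2 = 6.3.
Convergence: integral(f_12) = 6.285714 -> 6.3 as n -> infinity


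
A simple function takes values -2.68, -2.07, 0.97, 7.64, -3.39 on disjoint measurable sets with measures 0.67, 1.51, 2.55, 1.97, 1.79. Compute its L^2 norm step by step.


Step 1: Compute |f_i|^2 for each value:
  |-2.68|^2 = 7.1824
  |-2.07|^2 = 4.2849
  |0.97|^2 = 0.9409
  |7.64|^2 = 58.3696
  |-3.39|^2 = 11.4921
Step 2: Multiply by measures and sum:
  7.1824 * 0.67 = 4.812208
  4.2849 * 1.51 = 6.470199
  0.9409 * 2.55 = 2.399295
  58.3696 * 1.97 = 114.988112
  11.4921 * 1.79 = 20.570859
Sum = 4.812208 + 6.470199 + 2.399295 + 114.988112 + 20.570859 = 149.240673
Step 3: Take the p-th root:
||f||_2 = (149.240673)^(1/2) = 12.21641


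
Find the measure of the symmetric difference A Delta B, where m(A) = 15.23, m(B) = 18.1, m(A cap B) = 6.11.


m(A Delta B) = m(A) + m(B) - 2*m(A n B)
= 15.23 + 18.1 - 2*6.11
= 15.23 + 18.1 - 12.22
= 21.11


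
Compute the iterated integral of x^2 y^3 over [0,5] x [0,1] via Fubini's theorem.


By Fubini's theorem, the double integral factors as a product of single integrals:
Step 1: integral_0^5 x^2 dx = [x^3/3] from 0 to 5
     = 5^3/3 = 41.666667
Step 2: integral_0^1 y^3 dy = [y^4/4] from 0 to 1
     = 1^4/4 = 0.25
Step 3: Double integral = 41.666667 * 0.25 = 10.416667


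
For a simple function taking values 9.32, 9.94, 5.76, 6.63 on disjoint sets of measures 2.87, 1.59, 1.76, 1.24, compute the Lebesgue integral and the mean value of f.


Step 1: Integral = sum(value_i * measure_i)
= 9.32*2.87 + 9.94*1.59 + 5.76*1.76 + 6.63*1.24
= 26.7484 + 15.8046 + 10.1376 + 8.2212
= 60.9118
Step 2: Total measure of domain = 2.87 + 1.59 + 1.76 + 1.24 = 7.46
Step 3: Average value = 60.9118 / 7.46 = 8.165121


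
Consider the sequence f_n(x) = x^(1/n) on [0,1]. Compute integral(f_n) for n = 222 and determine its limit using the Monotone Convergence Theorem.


At n = 222: f_222(x) = x^(1/222).
Step 1: integral(x^(1/222), 0, 1) = [x^(1/222+1) / (1/222+1)] from 0 to 1
     = 1 / (1/222 + 1) = 1 / ((222+1)/222) = 222/(222+1)
     = 222/223 = 0.995516
Step 2: As n -> infinity, f_n(x) = x^(1/n) -> 1 for x in (0,1], and f_n is increasing in n.
By MCT, lim_n integral(f_n) = integral(lim_n f_n) = integral(1, 0, 1) = 1.
Step 3: Verify convergence: 222/223 = 0.995516 -> 1


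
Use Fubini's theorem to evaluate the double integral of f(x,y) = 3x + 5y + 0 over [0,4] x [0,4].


By Fubini, integrate in x first, then y.
Step 1: Fix y, integrate over x in [0,4]:
  integral(3x + 5y + 0, x=0..4)
  = 3*(4^2 - 0^2)/2 + (5y + 0)*(4 - 0)
  = 24 + (5y + 0)*4
  = 24 + 20y + 0
  = 24 + 20y
Step 2: Integrate over y in [0,4]:
  integral(24 + 20y, y=0..4)
  = 24*4 + 20*(4^2 - 0^2)/2
  = 96 + 160
  = 256


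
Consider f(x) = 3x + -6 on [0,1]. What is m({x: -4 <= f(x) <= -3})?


f^(-1)([-4, -3]) = {x : -4 <= 3x + -6 <= -3}
Solving: (-4 - -6)/3 <= x <= (-3 - -6)/3
= [0.666667, 1]
Intersecting with [0,1]: [0.666667, 1]
Measure = 1 - 0.666667 = 0.333333


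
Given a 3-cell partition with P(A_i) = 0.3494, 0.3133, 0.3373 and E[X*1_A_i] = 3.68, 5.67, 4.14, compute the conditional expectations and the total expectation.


For each cell A_i: E[X|A_i] = E[X*1_A_i] / P(A_i)
Step 1: E[X|A_1] = 3.68 / 0.3494 = 10.532341
Step 2: E[X|A_2] = 5.67 / 0.3133 = 18.09767
Step 3: E[X|A_3] = 4.14 / 0.3373 = 12.27394
Verification: E[X] = sum E[X*1_A_i] = 3.68 + 5.67 + 4.14 = 13.49


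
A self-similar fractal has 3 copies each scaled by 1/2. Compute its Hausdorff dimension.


For a self-similar set with N copies scaled by 1/r:
dim_H = log(N)/log(r) = log(3)/log(2)
= 1.098612/0.693147
= 1.584963


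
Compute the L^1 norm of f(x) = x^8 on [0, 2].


Step 1: ||f||_1 = (integral_0^2 |x^8|^1 dx)^(1/1)
     = (integral_0^2 x^8 dx)^(1/1)
Step 2: integral_0^2 x^8 dx = [x^9/(9)] from 0 to 2 = 2^9/9
     = 512/9 = 56.888889
Step 3: ||f||_1 = (56.888889)^(1/1) = 56.888889


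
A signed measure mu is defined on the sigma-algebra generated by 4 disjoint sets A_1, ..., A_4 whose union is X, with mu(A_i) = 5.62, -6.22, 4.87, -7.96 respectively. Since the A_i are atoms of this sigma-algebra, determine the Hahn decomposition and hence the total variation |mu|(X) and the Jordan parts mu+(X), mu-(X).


Step 1: Every measurable set is a union of atoms (the cells / points), so a Hahn decomposition is
  obtained by grouping atoms by sign: P = union of atoms with mu > 0, N = union of the remaining atoms.
  Atoms in P (indices): 1, 3;  atoms in N (indices): 2, 4
  Positive values: 5.62, 4.87
  Negative values: -6.22, -7.96
Step 2: mu+(X) = mu(P) = sum of positive atom values = 10.49
Step 3: mu-(X) = -mu(N) = sum of |negative atom values| = 14.18
Step 4: |mu|(X) = mu+(X) + mu-(X) = 10.49 + 14.18 = 24.67


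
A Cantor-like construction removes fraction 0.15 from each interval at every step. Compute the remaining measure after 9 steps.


Step 1: At each step, fraction remaining = 1 - 0.15 = 0.85
Step 2: After 9 steps, measure = (0.85)^9
Result = 0.231617


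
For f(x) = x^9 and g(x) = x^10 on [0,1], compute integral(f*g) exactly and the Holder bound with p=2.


Step 1: Exact integral of f*g = integral(x^19, 0, 1) = 1/20
     = 0.05
Step 2: Holder bound with p=2, q=2:
  ||f||_p = (integral x^18 dx)^(1/2) = (1/19)^(1/2) = 0.229416
  ||g||_q = (integral x^20 dx)^(1/2) = (1/21)^(1/2) = 0.218218
Step 3: Holder bound = ||f||_p * ||g||_q = 0.229416 * 0.218218 = 0.050063
Verification: 0.05 <= 0.050063 (Holder holds)


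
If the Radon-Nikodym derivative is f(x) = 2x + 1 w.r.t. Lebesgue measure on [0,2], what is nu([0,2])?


nu(A) = integral_A (dnu/dmu) dmu = integral_0^2 (2x + 1) dx
Step 1: Antiderivative F(x) = (2/2)x^2 + 1x
Step 2: F(2) = (2/2)*2^2 + 1*2 = 4 + 2 = 6
Step 3: F(0) = (2/2)*0^2 + 1*0 = 0.0 + 0 = 0.0
Step 4: nu([0,2]) = F(2) - F(0) = 6 - 0.0 = 6


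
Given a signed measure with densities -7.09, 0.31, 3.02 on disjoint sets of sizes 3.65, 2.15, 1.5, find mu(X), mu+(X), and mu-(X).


Step 1: Compute signed measure on each set:
  Set 1: -7.09 * 3.65 = -25.8785
  Set 2: 0.31 * 2.15 = 0.6665
  Set 3: 3.02 * 1.5 = 4.53
Step 2: Total signed measure = (-25.8785) + (0.6665) + (4.53)
     = -20.682
Step 3: Positive part mu+(X) = sum of positive contributions = 5.1965
Step 4: Negative part mu-(X) = |sum of negative contributions| = 25.8785


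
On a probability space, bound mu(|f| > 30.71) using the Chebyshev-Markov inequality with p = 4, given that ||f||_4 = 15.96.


Chebyshev/Markov inequality: mu(|f| > eps) <= (||f||_p / eps)^p
Step 1: ||f||_4 / eps = 15.96 / 30.71 = 0.5197
Step 2: Raise to power p = 4:
  (0.5197)^4 = 0.072948
Step 3: Therefore mu(|f| > 30.71) <= 0.072948


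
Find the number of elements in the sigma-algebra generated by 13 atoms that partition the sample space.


Each element of the sigma-algebra is a union of some subset of the 13 atoms.
The number of such subsets is 2^13 = 8192.


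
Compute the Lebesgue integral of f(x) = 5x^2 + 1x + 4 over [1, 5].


The Lebesgue integral of a Riemann-integrable function agrees with the Riemann integral.
Antiderivative F(x) = (5/3)x^3 + (1/2)x^2 + 4x
F(5) = (5/3)*5^3 + (1/2)*5^2 + 4*5
     = (5/3)*125 + (1/2)*25 + 4*5
     = 208.333333 + 12.5 + 20
     = 240.833333
F(1) = 6.166667
Integral = F(5) - F(1) = 240.833333 - 6.166667 = 234.666667


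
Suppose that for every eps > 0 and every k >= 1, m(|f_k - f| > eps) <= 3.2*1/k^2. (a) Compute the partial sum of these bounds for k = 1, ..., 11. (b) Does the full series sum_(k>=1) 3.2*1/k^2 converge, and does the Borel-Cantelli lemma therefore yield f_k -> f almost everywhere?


Step 1: List the terms 3.2*1/k^2 for k = 1 to 11:
  k=1: 3.2
  k=2: 0.8
  k=3: 0.355556
  k=4: 0.2
  k=5: 0.128
  k=6: 0.088889
  k=7: 0.065306
  k=8: 0.05
  k=9: 0.039506
  k=10: 0.032
  k=11: 0.026446
Step 2: Partial sum = 3.2 + 0.8 + 0.355556 + 0.2 + 0.128 + 0.088889 + 0.065306 + 0.05 + 0.039506 + 0.032 + 0.026446
     = 4.985703
Step 3: The full series sum_(k>=1) 3.2*1/k^2 converges (p-series with p = 2 > 1; a constant multiple of a convergent series converges).
Step 4: Fix eps > 0. Since sum_k m(|f_k - f| > eps) < infinity, the Borel-Cantelli lemma gives
        m(limsup_k {|f_k - f| > eps}) = 0, i.e. for a.e. x, |f_k(x) - f(x)| <= eps for all large k.
        Applying this with eps = 1/j for j = 1, 2, ... and intersecting the countably many full-measure sets,
        for a.e. x we get limsup_k |f_k(x) - f(x)| <= 1/j for every j, hence f_k -> f almost everywhere.
Conclusion: series converges; Borel-Cantelli yields f_k -> f a.e.


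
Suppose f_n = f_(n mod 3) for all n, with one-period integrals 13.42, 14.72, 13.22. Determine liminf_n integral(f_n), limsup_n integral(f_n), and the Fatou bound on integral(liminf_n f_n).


The sequence (integral(f_n)) is periodic with period 3, repeating the values 13.42, 14.72, 13.22 indefinitely.
Step 1: For a periodic sequence, every tail (a_m, a_(m+1), ...) contains all 3 period values infinitely often.
Step 2: Hence inf of every tail = min of the period values = min(13.42, 14.72, 13.22) = 13.22.
        liminf_n integral(f_n) = sup over m of (inf of tail from m) = 13.22.
Step 3: Similarly sup of every tail = max of the period values = 14.72.
        limsup_n integral(f_n) = 14.72.
Step 4: Fatou's lemma: integral(liminf_n f_n) <= liminf_n integral(f_n) = 13.22.
        So the integral of the pointwise liminf is at most 13.22.


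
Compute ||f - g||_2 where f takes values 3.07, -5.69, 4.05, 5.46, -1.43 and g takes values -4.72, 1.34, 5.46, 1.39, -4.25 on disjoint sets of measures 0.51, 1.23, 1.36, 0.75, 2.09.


Step 1: Compute differences f_i - g_i:
  3.07 - -4.72 = 7.79
  -5.69 - 1.34 = -7.03
  4.05 - 5.46 = -1.41
  5.46 - 1.39 = 4.07
  -1.43 - -4.25 = 2.82
Step 2: Compute |diff|^2 * measure for each set:
  |7.79|^2 * 0.51 = 60.6841 * 0.51 = 30.948891
  |-7.03|^2 * 1.23 = 49.4209 * 1.23 = 60.787707
  |-1.41|^2 * 1.36 = 1.9881 * 1.36 = 2.703816
  |4.07|^2 * 0.75 = 16.5649 * 0.75 = 12.423675
  |2.82|^2 * 2.09 = 7.9524 * 2.09 = 16.620516
Step 3: Sum = 123.484605
Step 4: ||f-g||_2 = (123.484605)^(1/2) = 11.112363


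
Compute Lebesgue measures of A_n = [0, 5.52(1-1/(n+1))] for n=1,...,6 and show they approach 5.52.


By continuity of measure from below: if A_n increases to A, then m(A_n) -> m(A).
Here A = [0, 5.52], so m(A) = 5.52
Step 1: a_1 = 5.52*(1 - 1/2) = 2.76, m(A_1) = 2.76
Step 2: a_2 = 5.52*(1 - 1/3) = 3.68, m(A_2) = 3.68
Step 3: a_3 = 5.52*(1 - 1/4) = 4.14, m(A_3) = 4.14
Step 4: a_4 = 5.52*(1 - 1/5) = 4.416, m(A_4) = 4.416
Step 5: a_5 = 5.52*(1 - 1/6) = 4.6, m(A_5) = 4.6
Step 6: a_6 = 5.52*(1 - 1/7) = 4.7314, m(A_6) = 4.7314
Limit: m(A_n) -> m([0,5.52]) = 5.52


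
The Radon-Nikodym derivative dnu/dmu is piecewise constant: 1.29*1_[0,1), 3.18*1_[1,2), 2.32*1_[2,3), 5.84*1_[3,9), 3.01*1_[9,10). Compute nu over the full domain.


Integrate each piece of the Radon-Nikodym derivative:
Step 1: integral_0^1 1.29 dx = 1.29*(1-0) = 1.29*1 = 1.29
Step 2: integral_1^2 3.18 dx = 3.18*(2-1) = 3.18*1 = 3.18
Step 3: integral_2^3 2.32 dx = 2.32*(3-2) = 2.32*1 = 2.32
Step 4: integral_3^9 5.84 dx = 5.84*(9-3) = 5.84*6 = 35.04
Step 5: integral_9^10 3.01 dx = 3.01*(10-9) = 3.01*1 = 3.01
Total: 1.29 + 3.18 + 2.32 + 35.04 + 3.01 = 44.84


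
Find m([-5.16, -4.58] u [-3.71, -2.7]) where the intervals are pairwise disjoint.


For pairwise disjoint intervals, m(union) = sum of lengths.
= (-4.58 - -5.16) + (-2.7 - -3.71)
= 0.58 + 1.01
= 1.59


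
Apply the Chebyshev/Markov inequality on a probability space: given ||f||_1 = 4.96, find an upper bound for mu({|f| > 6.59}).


Chebyshev/Markov inequality: mu(|f| > eps) <= (||f||_p / eps)^p
Step 1: ||f||_1 / eps = 4.96 / 6.59 = 0.752656
Step 2: Raise to power p = 1:
  (0.752656)^1 = 0.752656
Step 3: Therefore mu(|f| > 6.59) <= 0.752656


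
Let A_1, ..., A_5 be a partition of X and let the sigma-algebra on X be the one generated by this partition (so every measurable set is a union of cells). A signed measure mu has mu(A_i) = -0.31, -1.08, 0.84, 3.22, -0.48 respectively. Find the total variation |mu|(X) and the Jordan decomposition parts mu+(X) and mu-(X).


Step 1: Every measurable set is a union of atoms (the cells / points), so a Hahn decomposition is
  obtained by grouping atoms by sign: P = union of atoms with mu > 0, N = union of the remaining atoms.
  Atoms in P (indices): 3, 4;  atoms in N (indices): 1, 2, 5
  Positive values: 0.84, 3.22
  Negative values: -0.31, -1.08, -0.48
Step 2: mu+(X) = mu(P) = sum of positive atom values = 4.06
Step 3: mu-(X) = -mu(N) = sum of |negative atom values| = 1.87
Step 4: |mu|(X) = mu+(X) + mu-(X) = 4.06 + 1.87 = 5.93


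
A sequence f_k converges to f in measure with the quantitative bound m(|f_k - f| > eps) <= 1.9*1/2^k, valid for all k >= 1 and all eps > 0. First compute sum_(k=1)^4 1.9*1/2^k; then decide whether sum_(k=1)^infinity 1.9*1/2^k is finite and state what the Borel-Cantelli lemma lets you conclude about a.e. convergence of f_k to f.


Step 1: List the terms 1.9*1/2^k for k = 1 to 4:
  k=1: 0.95
  k=2: 0.475
  k=3: 0.2375
  k=4: 0.11875
Step 2: Partial sum = 0.95 + 0.475 + 0.2375 + 0.11875
     = 1.78125
Step 3: The full series sum_(k>=1) 1.9*1/2^k converges (geometric series with ratio 1/2 < 1; a constant multiple of a convergent series converges).
Step 4: Fix eps > 0. Since sum_k m(|f_k - f| > eps) < infinity, the Borel-Cantelli lemma gives
        m(limsup_k {|f_k - f| > eps}) = 0, i.e. for a.e. x, |f_k(x) - f(x)| <= eps for all large k.
        Applying this with eps = 1/j for j = 1, 2, ... and intersecting the countably many full-measure sets,
        for a.e. x we get limsup_k |f_k(x) - f(x)| <= 1/j for every j, hence f_k -> f almost everywhere.
Conclusion: series converges; Borel-Cantelli yields f_k -> f a.e.


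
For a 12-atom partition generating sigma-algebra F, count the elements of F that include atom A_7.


Each element of F is a union of some subset S of the 12 atoms.
The element contains A_7 iff A_7 is in S.
So we count subsets S of {A_1,...,A_12} with A_7 in S: choose freely among the other 11 atoms.
Count = 2^(12-1) = 2^11 = 2048.


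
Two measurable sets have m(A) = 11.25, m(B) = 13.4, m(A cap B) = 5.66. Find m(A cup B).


By inclusion-exclusion: m(A u B) = m(A) + m(B) - m(A n B)
= 11.25 + 13.4 - 5.66
= 18.99


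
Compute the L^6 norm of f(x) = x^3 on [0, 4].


Step 1: ||f||_6 = (integral_0^4 |x^3|^6 dx)^(1/6)
     = (integral_0^4 x^18 dx)^(1/6)
Step 2: integral_0^4 x^18 dx = [x^19/(19)] from 0 to 4 = 4^19/19
     = 274877906944/19 = 1.446726e+10
Step 3: ||f||_6 = (1.446726e+10)^(1/6) = 49.362564


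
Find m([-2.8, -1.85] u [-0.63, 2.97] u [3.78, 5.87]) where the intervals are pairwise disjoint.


For pairwise disjoint intervals, m(union) = sum of lengths.
= (-1.85 - -2.8) + (2.97 - -0.63) + (5.87 - 3.78)
= 0.95 + 3.6 + 2.09
= 6.64


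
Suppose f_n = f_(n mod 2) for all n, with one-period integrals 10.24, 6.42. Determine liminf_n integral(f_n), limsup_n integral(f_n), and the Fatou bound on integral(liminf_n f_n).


The sequence (integral(f_n)) is periodic with period 2, repeating the values 10.24, 6.42 indefinitely.
Step 1: For a periodic sequence, every tail (a_m, a_(m+1), ...) contains all 2 period values infinitely often.
Step 2: Hence inf of every tail = min of the period values = min(10.24, 6.42) = 6.42.
        liminf_n integral(f_n) = sup over m of (inf of tail from m) = 6.42.
Step 3: Similarly sup of every tail = max of the period values = 10.24.
        limsup_n integral(f_n) = 10.24.
Step 4: Fatou's lemma: integral(liminf_n f_n) <= liminf_n integral(f_n) = 6.42.
        So the integral of the pointwise liminf is at most 6.42.


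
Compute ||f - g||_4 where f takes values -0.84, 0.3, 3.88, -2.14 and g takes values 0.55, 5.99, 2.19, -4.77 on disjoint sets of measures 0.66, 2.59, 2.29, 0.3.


Step 1: Compute differences f_i - g_i:
  -0.84 - 0.55 = -1.39
  0.3 - 5.99 = -5.69
  3.88 - 2.19 = 1.69
  -2.14 - -4.77 = 2.63
Step 2: Compute |diff|^4 * measure for each set:
  |-1.39|^4 * 0.66 = 3.73301 * 0.66 = 2.463787
  |-5.69|^4 * 2.59 = 1048.211851 * 2.59 = 2714.868695
  |1.69|^4 * 2.29 = 8.157307 * 2.29 = 18.680234
  |2.63|^4 * 0.3 = 47.843506 * 0.3 = 14.353052
Step 3: Sum = 2750.365767
Step 4: ||f-g||_4 = (2750.365767)^(1/4) = 7.241818


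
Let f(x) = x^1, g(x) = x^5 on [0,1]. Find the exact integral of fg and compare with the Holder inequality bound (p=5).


Step 1: Exact integral of f*g = integral(x^6, 0, 1) = 1/7
     = 0.142857
Step 2: Holder bound with p=5, q=1.25:
  ||f||_p = (integral x^5 dx)^(1/5) = (1/6)^(1/5) = 0.698827
  ||g||_q = (integral x^6.25 dx)^(1/1.25) = (1/7.25)^(1/1.25) = 0.204989
Step 3: Holder bound = ||f||_p * ||g||_q = 0.698827 * 0.204989 = 0.143252
Verification: 0.142857 <= 0.143252 (Holder holds)


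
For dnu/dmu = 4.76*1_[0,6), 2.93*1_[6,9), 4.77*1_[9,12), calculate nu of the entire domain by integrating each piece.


Integrate each piece of the Radon-Nikodym derivative:
Step 1: integral_0^6 4.76 dx = 4.76*(6-0) = 4.76*6 = 28.56
Step 2: integral_6^9 2.93 dx = 2.93*(9-6) = 2.93*3 = 8.79
Step 3: integral_9^12 4.77 dx = 4.77*(12-9) = 4.77*3 = 14.31
Total: 28.56 + 8.79 + 14.31 = 51.66


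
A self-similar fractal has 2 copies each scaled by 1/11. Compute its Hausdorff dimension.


For a self-similar set with N copies scaled by 1/r:
dim_H = log(N)/log(r) = log(2)/log(11)
= 0.693147/2.397895
= 0.289065


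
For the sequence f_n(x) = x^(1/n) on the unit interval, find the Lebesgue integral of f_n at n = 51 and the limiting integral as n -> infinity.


At n = 51: f_51(x) = x^(1/51).
Step 1: integral(x^(1/51), 0, 1) = [x^(1/51+1) / (1/51+1)] from 0 to 1
     = 1 / (1/51 + 1) = 1 / ((51+1)/51) = 51/(51+1)
     = 51/52 = 0.980769
Step 2: As n -> infinity, f_n(x) = x^(1/n) -> 1 for x in (0,1], and f_n is increasing in n.
By MCT, lim_n integral(f_n) = integral(lim_n f_n) = integral(1, 0, 1) = 1.
Step 3: Verify convergence: 51/52 = 0.980769 -> 1


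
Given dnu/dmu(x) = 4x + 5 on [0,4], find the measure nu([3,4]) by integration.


nu(A) = integral_A (dnu/dmu) dmu = integral_3^4 (4x + 5) dx
Step 1: Antiderivative F(x) = (4/2)x^2 + 5x
Step 2: F(4) = (4/2)*4^2 + 5*4 = 32 + 20 = 52
Step 3: F(3) = (4/2)*3^2 + 5*3 = 18 + 15 = 33
Step 4: nu([3,4]) = F(4) - F(3) = 52 - 33 = 19


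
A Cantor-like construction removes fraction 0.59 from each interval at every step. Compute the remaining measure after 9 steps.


Step 1: At each step, fraction remaining = 1 - 0.59 = 0.41
Step 2: After 9 steps, measure = (0.41)^9
Result = 3.273819e-04


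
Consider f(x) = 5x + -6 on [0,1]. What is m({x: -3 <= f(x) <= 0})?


f^(-1)([-3, 0]) = {x : -3 <= 5x + -6 <= 0}
Solving: (-3 - -6)/5 <= x <= (0 - -6)/5
= [0.6, 1.2]
Intersecting with [0,1]: [0.6, 1]
Measure = 1 - 0.6 = 0.4


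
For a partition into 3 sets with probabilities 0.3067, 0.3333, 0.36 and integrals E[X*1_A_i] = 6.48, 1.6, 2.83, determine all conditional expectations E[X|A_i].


For each cell A_i: E[X|A_i] = E[X*1_A_i] / P(A_i)
Step 1: E[X|A_1] = 6.48 / 0.3067 = 21.128138
Step 2: E[X|A_2] = 1.6 / 0.3333 = 4.80048
Step 3: E[X|A_3] = 2.83 / 0.36 = 7.861111
Verification: E[X] = sum E[X*1_A_i] = 6.48 + 1.6 + 2.83 = 10.91


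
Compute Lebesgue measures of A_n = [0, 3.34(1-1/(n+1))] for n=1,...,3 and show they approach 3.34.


By continuity of measure from below: if A_n increases to A, then m(A_n) -> m(A).
Here A = [0, 3.34], so m(A) = 3.34
Step 1: a_1 = 3.34*(1 - 1/2) = 1.67, m(A_1) = 1.67
Step 2: a_2 = 3.34*(1 - 1/3) = 2.2267, m(A_2) = 2.2267
Step 3: a_3 = 3.34*(1 - 1/4) = 2.505, m(A_3) = 2.505
Limit: m(A_n) -> m([0,3.34]) = 3.34


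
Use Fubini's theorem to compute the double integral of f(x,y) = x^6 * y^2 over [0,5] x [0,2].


By Fubini's theorem, the double integral factors as a product of single integrals:
Step 1: integral_0^5 x^6 dx = [x^7/7] from 0 to 5
     = 5^7/7 = 11160.714286
Step 2: integral_0^2 y^2 dy = [y^3/3] from 0 to 2
     = 2^3/3 = 2.666667
Step 3: Double integral = 11160.714286 * 2.666667 = 29761.904762


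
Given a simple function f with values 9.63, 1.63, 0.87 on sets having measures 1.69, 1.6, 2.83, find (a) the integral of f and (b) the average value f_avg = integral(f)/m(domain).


Step 1: Integral = sum(value_i * measure_i)
= 9.63*1.69 + 1.63*1.6 + 0.87*2.83
= 16.2747 + 2.608 + 2.4621
= 21.3448
Step 2: Total measure of domain = 1.69 + 1.6 + 2.83 = 6.12
Step 3: Average value = 21.3448 / 6.12 = 3.487712


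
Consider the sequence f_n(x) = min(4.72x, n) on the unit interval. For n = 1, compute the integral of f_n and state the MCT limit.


f(x) = 4.72x on [0,1]; f_n(x) = min(4.72x, n). At n = 1:
Step 1: f(x) reaches 1 at x = 1/4.72 = 0.211864
Step 2: integral(f_1) = integral(4.72x, 0, 0.211864) + integral(1, 0.211864, 1)
       = 4.72*0.211864^2/2 + 1*(1 - 0.211864)
       = 0.105932 + 0.788136
       = 0.894068
Step 3: As n -> infinity, f_n increases to f, so by MCT integral(f_n) -> integral(f) = 4.72/2 = 2.36.
Convergence: integral(f_1) = 0.894068 -> 2.36 as n -> infinity


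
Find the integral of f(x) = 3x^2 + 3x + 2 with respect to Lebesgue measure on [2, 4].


The Lebesgue integral of a Riemann-integrable function agrees with the Riemann integral.
Antiderivative F(x) = (3/3)x^3 + (3/2)x^2 + 2x
F(4) = (3/3)*4^3 + (3/2)*4^2 + 2*4
     = (3/3)*64 + (3/2)*16 + 2*4
     = 64 + 24 + 8
     = 96
F(2) = 18
Integral = F(4) - F(2) = 96 - 18 = 78


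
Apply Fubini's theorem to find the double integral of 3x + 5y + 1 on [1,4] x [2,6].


By Fubini, integrate in x first, then y.
Step 1: Fix y, integrate over x in [1,4]:
  integral(3x + 5y + 1, x=1..4)
  = 3*(4^2 - 1^2)/2 + (5y + 1)*(4 - 1)
  = 22.5 + (5y + 1)*3
  = 22.5 + 15y + 3
  = 25.5 + 15y
Step 2: Integrate over y in [2,6]:
  integral(25.5 + 15y, y=2..6)
  = 25.5*4 + 15*(6^2 - 2^2)/2
  = 102 + 240
  = 342


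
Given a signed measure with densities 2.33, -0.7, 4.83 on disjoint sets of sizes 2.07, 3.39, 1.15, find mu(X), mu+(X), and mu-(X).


Step 1: Compute signed measure on each set:
  Set 1: 2.33 * 2.07 = 4.8231
  Set 2: -0.7 * 3.39 = -2.373
  Set 3: 4.83 * 1.15 = 5.5545
Step 2: Total signed measure = (4.8231) + (-2.373) + (5.5545)
     = 8.0046
Step 3: Positive part mu+(X) = sum of positive contributions = 10.3776
Step 4: Negative part mu-(X) = |sum of negative contributions| = 2.373


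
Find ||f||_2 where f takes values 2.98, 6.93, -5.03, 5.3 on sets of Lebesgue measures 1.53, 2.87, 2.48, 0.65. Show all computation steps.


Step 1: Compute |f_i|^2 for each value:
  |2.98|^2 = 8.8804
  |6.93|^2 = 48.0249
  |-5.03|^2 = 25.3009
  |5.3|^2 = 28.09
Step 2: Multiply by measures and sum:
  8.8804 * 1.53 = 13.587012
  48.0249 * 2.87 = 137.831463
  25.3009 * 2.48 = 62.746232
  28.09 * 0.65 = 18.2585
Sum = 13.587012 + 137.831463 + 62.746232 + 18.2585 = 232.423207
Step 3: Take the p-th root:
||f||_2 = (232.423207)^(1/2) = 15.245432


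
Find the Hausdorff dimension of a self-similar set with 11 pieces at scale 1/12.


For a self-similar set with N copies scaled by 1/r:
dim_H = log(N)/log(r) = log(11)/log(12)
= 2.397895/2.484907
= 0.964984


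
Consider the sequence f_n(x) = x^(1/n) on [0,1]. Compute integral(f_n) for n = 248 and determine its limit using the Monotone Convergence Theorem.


At n = 248: f_248(x) = x^(1/248).
Step 1: integral(x^(1/248), 0, 1) = [x^(1/248+1) / (1/248+1)] from 0 to 1
     = 1 / (1/248 + 1) = 1 / ((248+1)/248) = 248/(248+1)
     = 248/249 = 0.995984
Step 2: As n -> infinity, f_n(x) = x^(1/n) -> 1 for x in (0,1], and f_n is increasing in n.
By MCT, lim_n integral(f_n) = integral(lim_n f_n) = integral(1, 0, 1) = 1.
Step 3: Verify convergence: 248/249 = 0.995984 -> 1


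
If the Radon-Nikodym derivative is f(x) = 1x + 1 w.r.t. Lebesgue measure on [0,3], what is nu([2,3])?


nu(A) = integral_A (dnu/dmu) dmu = integral_2^3 (1x + 1) dx
Step 1: Antiderivative F(x) = (1/2)x^2 + 1x
Step 2: F(3) = (1/2)*3^2 + 1*3 = 4.5 + 3 = 7.5
Step 3: F(2) = (1/2)*2^2 + 1*2 = 2 + 2 = 4
Step 4: nu([2,3]) = F(3) - F(2) = 7.5 - 4 = 3.5


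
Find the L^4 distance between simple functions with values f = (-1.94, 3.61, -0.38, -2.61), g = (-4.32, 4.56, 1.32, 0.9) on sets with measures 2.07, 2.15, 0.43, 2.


Step 1: Compute differences f_i - g_i:
  -1.94 - -4.32 = 2.38
  3.61 - 4.56 = -0.95
  -0.38 - 1.32 = -1.7
  -2.61 - 0.9 = -3.51
Step 2: Compute |diff|^4 * measure for each set:
  |2.38|^4 * 2.07 = 32.085427 * 2.07 = 66.416835
  |-0.95|^4 * 2.15 = 0.814506 * 2.15 = 1.751188
  |-1.7|^4 * 0.43 = 8.3521 * 0.43 = 3.591403
  |-3.51|^4 * 2 = 151.784864 * 2 = 303.569728
Step 3: Sum = 375.329154
Step 4: ||f-g||_4 = (375.329154)^(1/4) = 4.401524


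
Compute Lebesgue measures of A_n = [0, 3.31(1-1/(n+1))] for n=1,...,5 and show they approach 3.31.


By continuity of measure from below: if A_n increases to A, then m(A_n) -> m(A).
Here A = [0, 3.31], so m(A) = 3.31
Step 1: a_1 = 3.31*(1 - 1/2) = 1.655, m(A_1) = 1.655
Step 2: a_2 = 3.31*(1 - 1/3) = 2.2067, m(A_2) = 2.2067
Step 3: a_3 = 3.31*(1 - 1/4) = 2.4825, m(A_3) = 2.4825
Step 4: a_4 = 3.31*(1 - 1/5) = 2.648, m(A_4) = 2.648
Step 5: a_5 = 3.31*(1 - 1/6) = 2.7583, m(A_5) = 2.7583
Limit: m(A_n) -> m([0,3.31]) = 3.31


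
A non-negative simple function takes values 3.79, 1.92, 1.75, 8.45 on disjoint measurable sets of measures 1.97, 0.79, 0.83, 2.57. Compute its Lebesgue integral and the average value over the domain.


Step 1: Integral = sum(value_i * measure_i)
= 3.79*1.97 + 1.92*0.79 + 1.75*0.83 + 8.45*2.57
= 7.4663 + 1.5168 + 1.4525 + 21.7165
= 32.1521
Step 2: Total measure of domain = 1.97 + 0.79 + 0.83 + 2.57 = 6.16
Step 3: Average value = 32.1521 / 6.16 = 5.219497


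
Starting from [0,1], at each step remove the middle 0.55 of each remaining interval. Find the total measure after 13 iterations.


Step 1: At each step, fraction remaining = 1 - 0.55 = 0.45
Step 2: After 13 steps, measure = (0.45)^13
Result = 3.102864e-05


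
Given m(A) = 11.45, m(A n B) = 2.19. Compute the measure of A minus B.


m(A \ B) = m(A) - m(A n B)
= 11.45 - 2.19
= 9.26


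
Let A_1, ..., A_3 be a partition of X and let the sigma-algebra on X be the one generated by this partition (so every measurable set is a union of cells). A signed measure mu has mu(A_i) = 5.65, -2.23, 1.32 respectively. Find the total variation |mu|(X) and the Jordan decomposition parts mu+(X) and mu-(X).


Step 1: Every measurable set is a union of atoms (the cells / points), so a Hahn decomposition is
  obtained by grouping atoms by sign: P = union of atoms with mu > 0, N = union of the remaining atoms.
  Atoms in P (indices): 1, 3;  atoms in N (indices): 2
  Positive values: 5.65, 1.32
  Negative values: -2.23
Step 2: mu+(X) = mu(P) = sum of positive atom values = 6.97
Step 3: mu-(X) = -mu(N) = sum of |negative atom values| = 2.23
Step 4: |mu|(X) = mu+(X) + mu-(X) = 6.97 + 2.23 = 9.2


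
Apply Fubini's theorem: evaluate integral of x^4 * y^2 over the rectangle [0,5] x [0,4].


By Fubini's theorem, the double integral factors as a product of single integrals:
Step 1: integral_0^5 x^4 dx = [x^5/5] from 0 to 5
     = 5^5/5 = 625
Step 2: integral_0^4 y^2 dy = [y^3/3] from 0 to 4
     = 4^3/3 = 21.333333
Step 3: Double integral = 625 * 21.333333 = 13333.333333


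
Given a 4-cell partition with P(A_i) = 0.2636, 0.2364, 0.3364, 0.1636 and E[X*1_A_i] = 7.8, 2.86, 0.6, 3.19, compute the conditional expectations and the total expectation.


For each cell A_i: E[X|A_i] = E[X*1_A_i] / P(A_i)
Step 1: E[X|A_1] = 7.8 / 0.2636 = 29.590288
Step 2: E[X|A_2] = 2.86 / 0.2364 = 12.098139
Step 3: E[X|A_3] = 0.6 / 0.3364 = 1.783591
Step 4: E[X|A_4] = 3.19 / 0.1636 = 19.498778
Verification: E[X] = sum E[X*1_A_i] = 7.8 + 2.86 + 0.6 + 3.19 = 14.45
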